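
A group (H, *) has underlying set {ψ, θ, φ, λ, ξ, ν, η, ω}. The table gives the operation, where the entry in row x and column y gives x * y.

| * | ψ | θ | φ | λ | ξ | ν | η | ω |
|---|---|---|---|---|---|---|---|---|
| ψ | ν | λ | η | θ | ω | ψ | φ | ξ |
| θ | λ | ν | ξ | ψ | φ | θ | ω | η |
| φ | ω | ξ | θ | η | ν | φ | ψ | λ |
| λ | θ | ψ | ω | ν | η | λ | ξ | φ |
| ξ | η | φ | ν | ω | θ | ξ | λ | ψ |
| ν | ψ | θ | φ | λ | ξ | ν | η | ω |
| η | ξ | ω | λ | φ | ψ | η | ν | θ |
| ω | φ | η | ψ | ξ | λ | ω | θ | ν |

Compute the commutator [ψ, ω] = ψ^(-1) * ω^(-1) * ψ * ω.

Identity is ν; from the table ψ^(-1) = ψ and ω^(-1) = ω.
ψ * ω = ξ
ξ * ψ = η
η * ω = θ

θ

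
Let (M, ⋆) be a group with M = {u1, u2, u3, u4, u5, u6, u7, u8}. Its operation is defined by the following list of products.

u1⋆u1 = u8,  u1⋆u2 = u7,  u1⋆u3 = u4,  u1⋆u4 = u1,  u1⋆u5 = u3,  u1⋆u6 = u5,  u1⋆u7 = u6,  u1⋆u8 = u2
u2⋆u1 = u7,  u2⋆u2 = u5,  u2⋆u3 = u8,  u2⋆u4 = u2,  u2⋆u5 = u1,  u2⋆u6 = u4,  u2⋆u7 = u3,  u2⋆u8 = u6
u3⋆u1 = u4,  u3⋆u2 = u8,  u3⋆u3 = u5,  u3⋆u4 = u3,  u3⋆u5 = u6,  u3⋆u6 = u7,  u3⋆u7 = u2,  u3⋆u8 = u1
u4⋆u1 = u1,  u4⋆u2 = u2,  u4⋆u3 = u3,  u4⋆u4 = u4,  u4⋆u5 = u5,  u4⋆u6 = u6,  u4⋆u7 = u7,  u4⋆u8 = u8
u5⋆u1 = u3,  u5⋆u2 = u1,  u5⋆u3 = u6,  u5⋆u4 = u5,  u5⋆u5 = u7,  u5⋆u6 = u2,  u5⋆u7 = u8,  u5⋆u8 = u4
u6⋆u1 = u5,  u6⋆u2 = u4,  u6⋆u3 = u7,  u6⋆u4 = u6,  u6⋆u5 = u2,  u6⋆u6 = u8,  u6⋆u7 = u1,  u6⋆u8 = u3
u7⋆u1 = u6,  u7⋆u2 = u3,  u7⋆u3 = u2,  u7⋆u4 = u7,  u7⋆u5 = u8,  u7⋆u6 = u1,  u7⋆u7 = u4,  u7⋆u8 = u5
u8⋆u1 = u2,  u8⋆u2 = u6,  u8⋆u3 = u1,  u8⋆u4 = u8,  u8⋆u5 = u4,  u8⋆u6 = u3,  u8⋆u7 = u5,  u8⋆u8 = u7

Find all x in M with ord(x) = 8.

{u1, u2, u3, u6}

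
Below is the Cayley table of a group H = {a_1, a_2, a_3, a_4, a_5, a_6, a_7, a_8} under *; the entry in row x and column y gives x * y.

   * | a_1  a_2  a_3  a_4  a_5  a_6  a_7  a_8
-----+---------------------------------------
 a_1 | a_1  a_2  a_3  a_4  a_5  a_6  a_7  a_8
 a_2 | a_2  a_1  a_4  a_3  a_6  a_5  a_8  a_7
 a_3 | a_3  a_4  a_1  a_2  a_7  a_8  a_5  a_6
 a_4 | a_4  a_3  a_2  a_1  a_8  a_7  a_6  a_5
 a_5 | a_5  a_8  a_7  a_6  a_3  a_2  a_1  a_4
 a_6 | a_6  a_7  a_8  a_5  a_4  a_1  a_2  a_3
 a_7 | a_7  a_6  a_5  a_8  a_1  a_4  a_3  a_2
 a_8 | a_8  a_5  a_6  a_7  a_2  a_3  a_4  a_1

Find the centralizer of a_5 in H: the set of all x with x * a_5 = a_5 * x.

Compare row a_5 with column a_5 entry by entry.
a_7 * a_5 = a_1 = a_5 * a_7, so a_7 commutes with a_5.
a_4 * a_5 = a_8 but a_5 * a_4 = a_6, so a_4 does not.
Collecting the elements that commute with a_5: C(a_5) = {a_1, a_3, a_5, a_7}.
(Structurally, H here is isomorphic to the dihedral group D_4.)

{a_1, a_3, a_5, a_7}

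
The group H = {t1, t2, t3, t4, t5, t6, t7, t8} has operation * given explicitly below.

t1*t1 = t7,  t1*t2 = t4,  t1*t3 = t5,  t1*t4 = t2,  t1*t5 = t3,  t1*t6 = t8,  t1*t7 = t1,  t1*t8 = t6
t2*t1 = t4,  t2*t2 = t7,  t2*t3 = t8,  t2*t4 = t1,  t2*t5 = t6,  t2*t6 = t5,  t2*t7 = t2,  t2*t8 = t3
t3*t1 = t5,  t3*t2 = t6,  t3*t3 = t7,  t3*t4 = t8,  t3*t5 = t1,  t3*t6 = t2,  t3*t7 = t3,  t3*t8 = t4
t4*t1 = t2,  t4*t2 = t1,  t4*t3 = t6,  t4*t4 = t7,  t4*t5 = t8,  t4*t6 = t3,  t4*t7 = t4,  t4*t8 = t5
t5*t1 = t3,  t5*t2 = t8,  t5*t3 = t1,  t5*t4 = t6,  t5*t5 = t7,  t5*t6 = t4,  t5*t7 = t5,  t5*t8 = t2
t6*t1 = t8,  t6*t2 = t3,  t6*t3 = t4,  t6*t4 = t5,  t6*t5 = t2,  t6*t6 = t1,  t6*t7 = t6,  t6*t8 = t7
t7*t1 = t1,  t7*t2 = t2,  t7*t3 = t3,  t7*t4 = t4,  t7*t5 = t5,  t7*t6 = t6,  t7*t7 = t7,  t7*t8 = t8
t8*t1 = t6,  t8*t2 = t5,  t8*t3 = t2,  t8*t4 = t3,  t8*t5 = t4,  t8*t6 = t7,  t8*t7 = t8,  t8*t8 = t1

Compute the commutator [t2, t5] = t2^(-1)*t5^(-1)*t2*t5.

t1

Identity is t7; from the table t2^(-1) = t2 and t5^(-1) = t5.
t2*t5 = t6
t6*t2 = t3
t3*t5 = t1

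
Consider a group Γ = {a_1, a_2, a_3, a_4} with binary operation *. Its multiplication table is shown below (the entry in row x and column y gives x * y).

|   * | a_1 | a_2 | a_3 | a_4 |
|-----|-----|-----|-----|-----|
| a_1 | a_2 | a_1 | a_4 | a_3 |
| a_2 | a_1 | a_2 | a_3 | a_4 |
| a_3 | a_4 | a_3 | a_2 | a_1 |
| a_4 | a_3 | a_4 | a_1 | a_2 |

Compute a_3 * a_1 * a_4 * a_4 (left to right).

a_4

a_3 * a_1 = a_4
a_4 * a_4 = a_2
a_2 * a_4 = a_4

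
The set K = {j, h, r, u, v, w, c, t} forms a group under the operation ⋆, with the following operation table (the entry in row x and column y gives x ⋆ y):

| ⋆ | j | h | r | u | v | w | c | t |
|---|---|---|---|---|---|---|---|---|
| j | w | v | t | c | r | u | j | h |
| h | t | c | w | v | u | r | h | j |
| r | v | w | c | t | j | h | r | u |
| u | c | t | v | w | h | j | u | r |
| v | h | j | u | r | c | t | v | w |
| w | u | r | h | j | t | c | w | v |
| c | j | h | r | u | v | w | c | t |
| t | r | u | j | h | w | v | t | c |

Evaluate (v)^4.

v^1 = v
v^2 = v ⋆ v = c
v^3 = c ⋆ v = v
v^4 = v ⋆ v = c
(Structurally, K here is isomorphic to the dihedral group D_4.)

c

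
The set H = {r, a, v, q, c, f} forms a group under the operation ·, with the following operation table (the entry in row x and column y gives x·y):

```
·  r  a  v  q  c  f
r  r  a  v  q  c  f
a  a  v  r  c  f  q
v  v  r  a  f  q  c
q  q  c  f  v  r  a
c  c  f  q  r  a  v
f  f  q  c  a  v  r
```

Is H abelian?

Yes

Check whether the table is symmetric across its main diagonal.
Every entry (row x, col y) equals the entry (row y, col x), so H is abelian.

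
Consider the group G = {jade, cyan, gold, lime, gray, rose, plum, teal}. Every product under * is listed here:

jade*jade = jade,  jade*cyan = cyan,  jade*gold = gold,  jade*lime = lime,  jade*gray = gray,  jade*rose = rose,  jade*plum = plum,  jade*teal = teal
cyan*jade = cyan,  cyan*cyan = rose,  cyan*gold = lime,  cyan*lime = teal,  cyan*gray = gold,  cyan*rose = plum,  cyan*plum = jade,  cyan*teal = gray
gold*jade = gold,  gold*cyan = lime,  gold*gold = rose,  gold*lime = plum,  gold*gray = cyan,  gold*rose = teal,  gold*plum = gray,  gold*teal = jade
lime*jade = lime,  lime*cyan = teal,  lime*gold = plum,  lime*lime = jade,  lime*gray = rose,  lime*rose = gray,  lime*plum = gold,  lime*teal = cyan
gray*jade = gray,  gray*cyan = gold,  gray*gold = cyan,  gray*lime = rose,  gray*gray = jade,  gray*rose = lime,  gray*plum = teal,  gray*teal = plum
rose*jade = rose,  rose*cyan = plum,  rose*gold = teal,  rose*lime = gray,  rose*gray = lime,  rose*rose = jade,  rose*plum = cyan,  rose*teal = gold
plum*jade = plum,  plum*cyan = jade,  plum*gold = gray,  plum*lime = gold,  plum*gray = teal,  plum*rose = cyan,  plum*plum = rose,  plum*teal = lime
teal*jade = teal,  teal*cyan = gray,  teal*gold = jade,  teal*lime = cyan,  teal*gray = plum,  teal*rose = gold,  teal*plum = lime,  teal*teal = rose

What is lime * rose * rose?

lime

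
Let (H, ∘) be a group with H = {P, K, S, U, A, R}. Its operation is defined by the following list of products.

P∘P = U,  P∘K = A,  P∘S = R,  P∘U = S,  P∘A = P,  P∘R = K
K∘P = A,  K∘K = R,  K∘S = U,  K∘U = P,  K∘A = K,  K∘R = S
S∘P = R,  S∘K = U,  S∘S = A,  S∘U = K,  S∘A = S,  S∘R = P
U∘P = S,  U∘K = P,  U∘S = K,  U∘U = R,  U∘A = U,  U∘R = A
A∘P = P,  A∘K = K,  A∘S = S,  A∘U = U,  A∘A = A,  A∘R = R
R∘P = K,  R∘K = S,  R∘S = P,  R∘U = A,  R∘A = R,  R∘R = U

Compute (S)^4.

S^1 = S
S^2 = S ∘ S = A
S^3 = A ∘ S = S
S^4 = S ∘ S = A

A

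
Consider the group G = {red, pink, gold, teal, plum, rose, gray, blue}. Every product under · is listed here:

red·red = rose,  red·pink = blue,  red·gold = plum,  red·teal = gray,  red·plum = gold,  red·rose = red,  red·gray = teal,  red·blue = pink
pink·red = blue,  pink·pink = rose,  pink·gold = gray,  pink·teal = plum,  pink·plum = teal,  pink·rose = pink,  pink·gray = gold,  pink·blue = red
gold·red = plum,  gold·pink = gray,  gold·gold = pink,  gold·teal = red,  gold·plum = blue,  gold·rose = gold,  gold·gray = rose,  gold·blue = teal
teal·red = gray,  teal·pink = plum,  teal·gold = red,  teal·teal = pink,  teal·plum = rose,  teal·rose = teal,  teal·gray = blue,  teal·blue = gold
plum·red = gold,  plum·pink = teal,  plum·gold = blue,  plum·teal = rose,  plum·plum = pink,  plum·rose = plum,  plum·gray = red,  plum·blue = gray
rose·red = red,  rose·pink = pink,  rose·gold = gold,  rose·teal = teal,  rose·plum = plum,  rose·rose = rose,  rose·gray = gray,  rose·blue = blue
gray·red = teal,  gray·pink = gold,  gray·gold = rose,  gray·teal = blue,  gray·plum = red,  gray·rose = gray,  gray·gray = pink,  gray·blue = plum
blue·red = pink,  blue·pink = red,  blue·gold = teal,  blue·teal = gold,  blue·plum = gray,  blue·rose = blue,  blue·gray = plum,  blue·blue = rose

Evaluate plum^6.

pink

plum^1 = plum
plum^2 = plum·plum = pink
plum^3 = pink·plum = teal
plum^4 = teal·plum = rose
plum^5 = rose·plum = plum
plum^6 = plum·plum = pink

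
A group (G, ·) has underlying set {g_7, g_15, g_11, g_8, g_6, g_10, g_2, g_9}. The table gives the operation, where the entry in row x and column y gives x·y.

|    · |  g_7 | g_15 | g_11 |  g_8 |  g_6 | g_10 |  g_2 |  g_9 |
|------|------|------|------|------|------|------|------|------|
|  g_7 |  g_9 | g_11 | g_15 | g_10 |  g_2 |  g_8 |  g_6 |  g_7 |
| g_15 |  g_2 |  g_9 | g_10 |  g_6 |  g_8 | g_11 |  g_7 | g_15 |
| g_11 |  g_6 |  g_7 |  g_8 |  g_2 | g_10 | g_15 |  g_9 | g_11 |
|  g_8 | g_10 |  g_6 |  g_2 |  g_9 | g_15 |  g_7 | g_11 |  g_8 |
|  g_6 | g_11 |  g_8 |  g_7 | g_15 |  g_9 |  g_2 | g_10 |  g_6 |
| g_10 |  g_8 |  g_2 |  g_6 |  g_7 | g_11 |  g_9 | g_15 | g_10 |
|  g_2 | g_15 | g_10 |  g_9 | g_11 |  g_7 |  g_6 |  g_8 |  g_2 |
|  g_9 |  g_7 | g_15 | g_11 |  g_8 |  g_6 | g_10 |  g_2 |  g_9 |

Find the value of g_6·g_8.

Read row g_6, column g_8: g_6·g_8 = g_15.

g_15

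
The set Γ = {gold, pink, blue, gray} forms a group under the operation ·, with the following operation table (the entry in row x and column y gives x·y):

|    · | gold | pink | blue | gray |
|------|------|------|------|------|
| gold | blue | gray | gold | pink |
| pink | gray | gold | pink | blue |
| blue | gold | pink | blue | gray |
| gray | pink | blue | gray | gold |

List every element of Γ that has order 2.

Identity is blue. Compute the order of each non-identity element by repeated multiplication:
  gold: gold → blue  (order 2)
  pink: pink → gold → gray → blue  (order 4)
  gray: gray → gold → pink → blue  (order 4)
Elements of order 2: {gold}.

{gold}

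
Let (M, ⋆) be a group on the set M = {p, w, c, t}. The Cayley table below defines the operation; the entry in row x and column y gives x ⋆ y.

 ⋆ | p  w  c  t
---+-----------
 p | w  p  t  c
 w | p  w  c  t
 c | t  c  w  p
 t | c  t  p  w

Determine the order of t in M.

2

The identity element is w (its row matches the header).
t^1 = t
t^2 = t ⋆ t = w
The first power of t equal to the identity is t^2, so ord(t) = 2.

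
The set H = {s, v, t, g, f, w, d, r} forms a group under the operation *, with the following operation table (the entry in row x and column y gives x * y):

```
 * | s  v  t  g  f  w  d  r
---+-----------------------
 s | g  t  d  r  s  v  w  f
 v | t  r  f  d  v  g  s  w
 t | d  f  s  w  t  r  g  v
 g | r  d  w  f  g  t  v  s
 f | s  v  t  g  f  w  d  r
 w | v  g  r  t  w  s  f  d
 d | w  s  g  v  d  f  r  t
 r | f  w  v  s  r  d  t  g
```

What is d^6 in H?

s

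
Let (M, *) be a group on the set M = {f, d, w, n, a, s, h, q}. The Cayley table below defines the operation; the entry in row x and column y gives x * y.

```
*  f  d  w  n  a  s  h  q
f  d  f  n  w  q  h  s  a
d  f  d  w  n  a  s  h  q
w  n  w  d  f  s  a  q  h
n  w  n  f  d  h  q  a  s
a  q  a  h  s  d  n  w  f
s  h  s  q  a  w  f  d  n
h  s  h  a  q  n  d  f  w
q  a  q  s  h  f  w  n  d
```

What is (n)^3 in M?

n^1 = n
n^2 = n * n = d
n^3 = d * n = n

n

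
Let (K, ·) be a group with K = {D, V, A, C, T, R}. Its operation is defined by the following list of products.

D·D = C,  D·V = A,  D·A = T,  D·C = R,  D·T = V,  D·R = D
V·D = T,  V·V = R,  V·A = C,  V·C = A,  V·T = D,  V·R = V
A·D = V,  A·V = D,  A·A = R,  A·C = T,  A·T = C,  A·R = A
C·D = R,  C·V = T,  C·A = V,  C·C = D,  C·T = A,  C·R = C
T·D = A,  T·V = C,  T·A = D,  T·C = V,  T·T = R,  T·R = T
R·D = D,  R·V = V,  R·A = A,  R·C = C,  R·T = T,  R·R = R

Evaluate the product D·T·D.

D·T = V
V·D = T

T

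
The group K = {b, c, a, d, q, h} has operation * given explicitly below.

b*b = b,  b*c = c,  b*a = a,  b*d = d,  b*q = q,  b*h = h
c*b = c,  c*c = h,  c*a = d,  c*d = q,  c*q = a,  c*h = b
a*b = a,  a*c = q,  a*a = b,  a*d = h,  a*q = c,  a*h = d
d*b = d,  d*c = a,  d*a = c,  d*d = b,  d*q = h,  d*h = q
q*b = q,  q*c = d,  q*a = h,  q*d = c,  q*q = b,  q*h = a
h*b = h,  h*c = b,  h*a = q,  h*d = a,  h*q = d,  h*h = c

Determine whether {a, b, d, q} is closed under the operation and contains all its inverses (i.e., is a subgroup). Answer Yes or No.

No

d * a = c, which is not in {a, b, d, q}.
The subset is not closed under *, so it is not a subgroup.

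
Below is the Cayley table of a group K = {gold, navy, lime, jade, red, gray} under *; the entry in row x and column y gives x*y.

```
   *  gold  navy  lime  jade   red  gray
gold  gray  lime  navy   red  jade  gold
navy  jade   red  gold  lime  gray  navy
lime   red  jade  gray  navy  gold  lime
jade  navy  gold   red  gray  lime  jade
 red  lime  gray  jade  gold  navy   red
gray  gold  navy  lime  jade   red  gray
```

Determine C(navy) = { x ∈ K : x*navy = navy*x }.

{gray, navy, red}

Compare row navy with column navy entry by entry.
red*navy = gray = navy*red, so red commutes with navy.
jade*navy = gold but navy*jade = lime, so jade does not.
Collecting the elements that commute with navy: C(navy) = {gray, navy, red}.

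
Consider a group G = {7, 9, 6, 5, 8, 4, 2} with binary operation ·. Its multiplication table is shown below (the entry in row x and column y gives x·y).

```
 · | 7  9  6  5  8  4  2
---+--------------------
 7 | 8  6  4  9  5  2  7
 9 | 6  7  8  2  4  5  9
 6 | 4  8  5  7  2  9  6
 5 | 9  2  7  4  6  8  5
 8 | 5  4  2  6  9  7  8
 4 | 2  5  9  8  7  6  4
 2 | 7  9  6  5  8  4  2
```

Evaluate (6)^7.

2

6^1 = 6
6^2 = 6·6 = 5
6^3 = 5·6 = 7
6^4 = 7·6 = 4
6^5 = 4·6 = 9
6^6 = 9·6 = 8
6^7 = 8·6 = 2
(Structurally, G here is isomorphic to the cyclic group Z_7.)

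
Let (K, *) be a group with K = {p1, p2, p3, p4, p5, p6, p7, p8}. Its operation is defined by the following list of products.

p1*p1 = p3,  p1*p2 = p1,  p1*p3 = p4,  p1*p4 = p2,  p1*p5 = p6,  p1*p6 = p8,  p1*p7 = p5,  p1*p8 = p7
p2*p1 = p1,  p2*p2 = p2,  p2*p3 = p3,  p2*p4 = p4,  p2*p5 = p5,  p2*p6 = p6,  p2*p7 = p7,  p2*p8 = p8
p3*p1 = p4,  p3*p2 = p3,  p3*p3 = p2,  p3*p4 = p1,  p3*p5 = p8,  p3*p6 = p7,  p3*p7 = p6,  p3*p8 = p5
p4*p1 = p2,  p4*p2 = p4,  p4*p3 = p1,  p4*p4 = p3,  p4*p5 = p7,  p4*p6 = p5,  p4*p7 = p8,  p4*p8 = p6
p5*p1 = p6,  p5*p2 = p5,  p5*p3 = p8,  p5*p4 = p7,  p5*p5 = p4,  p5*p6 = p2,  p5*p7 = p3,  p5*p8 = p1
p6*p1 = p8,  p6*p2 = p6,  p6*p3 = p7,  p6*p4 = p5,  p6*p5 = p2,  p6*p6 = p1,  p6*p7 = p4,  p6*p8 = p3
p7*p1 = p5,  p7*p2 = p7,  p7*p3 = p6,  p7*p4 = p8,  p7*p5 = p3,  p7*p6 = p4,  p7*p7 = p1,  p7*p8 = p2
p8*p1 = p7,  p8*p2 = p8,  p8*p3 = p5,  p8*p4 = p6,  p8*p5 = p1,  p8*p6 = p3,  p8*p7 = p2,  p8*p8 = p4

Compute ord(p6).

8

The identity element is p2 (its row matches the header).
p6^1 = p6
p6^2 = p6 * p6 = p1
p6^3 = p1 * p6 = p8
p6^4 = p8 * p6 = p3
p6^5 = p3 * p6 = p7
p6^6 = p7 * p6 = p4
p6^7 = p4 * p6 = p5
p6^8 = p5 * p6 = p2
The first power of p6 equal to the identity is p6^8, so ord(p6) = 8.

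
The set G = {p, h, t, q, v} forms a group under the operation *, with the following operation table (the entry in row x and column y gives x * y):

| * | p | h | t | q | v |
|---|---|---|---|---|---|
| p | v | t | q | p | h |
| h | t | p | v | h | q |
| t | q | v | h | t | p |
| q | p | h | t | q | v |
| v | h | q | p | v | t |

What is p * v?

h

Read row p, column v: p * v = h.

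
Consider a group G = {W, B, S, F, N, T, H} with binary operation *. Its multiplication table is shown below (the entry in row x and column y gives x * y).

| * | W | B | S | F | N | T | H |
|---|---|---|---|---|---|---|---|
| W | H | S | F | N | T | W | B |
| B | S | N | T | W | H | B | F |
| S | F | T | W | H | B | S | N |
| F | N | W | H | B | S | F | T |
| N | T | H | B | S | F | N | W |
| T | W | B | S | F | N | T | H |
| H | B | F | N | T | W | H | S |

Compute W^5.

F

W^1 = W
W^2 = W * W = H
W^3 = H * W = B
W^4 = B * W = S
W^5 = S * W = F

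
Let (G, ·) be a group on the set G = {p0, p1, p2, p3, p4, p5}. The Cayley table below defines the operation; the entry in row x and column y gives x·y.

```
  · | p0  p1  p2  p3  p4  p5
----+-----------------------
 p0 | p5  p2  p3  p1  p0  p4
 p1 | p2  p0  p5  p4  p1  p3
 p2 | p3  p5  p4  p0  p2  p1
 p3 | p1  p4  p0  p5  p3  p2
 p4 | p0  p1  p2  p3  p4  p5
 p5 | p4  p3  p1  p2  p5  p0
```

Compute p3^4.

p3^1 = p3
p3^2 = p3·p3 = p5
p3^3 = p5·p3 = p2
p3^4 = p2·p3 = p0

p0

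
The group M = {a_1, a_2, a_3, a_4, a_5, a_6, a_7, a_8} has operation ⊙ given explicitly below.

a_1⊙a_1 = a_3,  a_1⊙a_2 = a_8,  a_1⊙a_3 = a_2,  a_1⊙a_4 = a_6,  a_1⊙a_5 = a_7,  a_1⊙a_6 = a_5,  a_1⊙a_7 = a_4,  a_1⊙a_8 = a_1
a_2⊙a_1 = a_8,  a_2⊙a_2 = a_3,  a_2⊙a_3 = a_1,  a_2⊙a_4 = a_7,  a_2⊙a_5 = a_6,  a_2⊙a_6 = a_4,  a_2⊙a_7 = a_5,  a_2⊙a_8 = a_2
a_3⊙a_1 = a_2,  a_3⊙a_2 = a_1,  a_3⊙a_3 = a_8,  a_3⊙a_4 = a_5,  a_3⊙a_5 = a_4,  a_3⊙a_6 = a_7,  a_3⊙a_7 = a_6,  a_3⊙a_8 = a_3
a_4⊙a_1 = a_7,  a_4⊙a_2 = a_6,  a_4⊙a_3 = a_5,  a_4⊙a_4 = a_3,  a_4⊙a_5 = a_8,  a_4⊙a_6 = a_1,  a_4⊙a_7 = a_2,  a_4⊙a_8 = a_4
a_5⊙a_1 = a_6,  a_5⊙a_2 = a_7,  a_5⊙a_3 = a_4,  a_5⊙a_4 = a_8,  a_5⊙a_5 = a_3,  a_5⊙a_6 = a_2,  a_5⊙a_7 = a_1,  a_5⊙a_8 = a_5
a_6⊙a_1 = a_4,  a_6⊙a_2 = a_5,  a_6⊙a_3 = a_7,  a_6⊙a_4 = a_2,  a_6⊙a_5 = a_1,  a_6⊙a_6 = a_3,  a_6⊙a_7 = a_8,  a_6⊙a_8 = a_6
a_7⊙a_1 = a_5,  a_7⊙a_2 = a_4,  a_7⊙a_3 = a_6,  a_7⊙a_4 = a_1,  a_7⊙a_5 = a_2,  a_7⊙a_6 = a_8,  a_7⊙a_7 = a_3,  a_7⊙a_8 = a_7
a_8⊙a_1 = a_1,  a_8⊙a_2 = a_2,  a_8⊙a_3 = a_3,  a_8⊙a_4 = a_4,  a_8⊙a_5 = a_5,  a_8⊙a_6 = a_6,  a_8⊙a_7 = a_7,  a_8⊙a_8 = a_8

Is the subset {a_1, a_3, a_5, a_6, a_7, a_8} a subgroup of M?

No

a_3 ⊙ a_5 = a_4, which is not in {a_1, a_3, a_5, a_6, a_7, a_8}.
The subset is not closed under ⊙, so it is not a subgroup.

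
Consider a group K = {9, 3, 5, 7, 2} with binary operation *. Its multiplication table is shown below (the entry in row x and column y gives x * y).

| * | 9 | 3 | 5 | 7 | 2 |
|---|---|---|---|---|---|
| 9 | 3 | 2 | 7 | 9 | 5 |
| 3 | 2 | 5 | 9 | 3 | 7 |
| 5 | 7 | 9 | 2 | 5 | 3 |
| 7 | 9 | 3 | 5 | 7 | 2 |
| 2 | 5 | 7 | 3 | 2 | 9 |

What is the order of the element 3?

The identity element is 7 (its row matches the header).
3^1 = 3
3^2 = 3 * 3 = 5
3^3 = 5 * 3 = 9
3^4 = 9 * 3 = 2
3^5 = 2 * 3 = 7
The first power of 3 equal to the identity is 3^5, so ord(3) = 5.
(Structurally, K here is isomorphic to the cyclic group Z_5.)

5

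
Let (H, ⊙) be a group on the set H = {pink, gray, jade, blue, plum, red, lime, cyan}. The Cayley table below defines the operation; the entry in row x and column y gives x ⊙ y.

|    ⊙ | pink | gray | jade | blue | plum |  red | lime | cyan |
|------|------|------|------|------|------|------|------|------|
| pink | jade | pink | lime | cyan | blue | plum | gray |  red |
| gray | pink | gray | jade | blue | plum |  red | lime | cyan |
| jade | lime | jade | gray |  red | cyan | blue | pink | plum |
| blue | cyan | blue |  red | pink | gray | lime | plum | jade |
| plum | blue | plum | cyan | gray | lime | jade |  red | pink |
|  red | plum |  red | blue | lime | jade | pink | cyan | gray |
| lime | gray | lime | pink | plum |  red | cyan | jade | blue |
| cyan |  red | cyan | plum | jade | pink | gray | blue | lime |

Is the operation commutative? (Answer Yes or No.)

Yes

Check whether the table is symmetric across its main diagonal.
Every entry (row x, col y) equals the entry (row y, col x), so H is abelian.
(In fact H ≅ the cyclic group Z_8.)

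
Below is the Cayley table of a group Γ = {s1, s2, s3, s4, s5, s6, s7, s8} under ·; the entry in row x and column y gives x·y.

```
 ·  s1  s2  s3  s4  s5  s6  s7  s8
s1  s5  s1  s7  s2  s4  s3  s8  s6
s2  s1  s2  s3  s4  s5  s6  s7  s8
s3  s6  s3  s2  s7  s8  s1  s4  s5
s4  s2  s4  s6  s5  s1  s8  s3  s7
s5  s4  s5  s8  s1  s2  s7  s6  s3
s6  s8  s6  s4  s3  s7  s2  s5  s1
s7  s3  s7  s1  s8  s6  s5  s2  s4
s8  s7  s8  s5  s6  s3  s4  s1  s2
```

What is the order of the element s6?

The identity element is s2 (its row matches the header).
s6^1 = s6
s6^2 = s6·s6 = s2
The first power of s6 equal to the identity is s6^2, so ord(s6) = 2.

2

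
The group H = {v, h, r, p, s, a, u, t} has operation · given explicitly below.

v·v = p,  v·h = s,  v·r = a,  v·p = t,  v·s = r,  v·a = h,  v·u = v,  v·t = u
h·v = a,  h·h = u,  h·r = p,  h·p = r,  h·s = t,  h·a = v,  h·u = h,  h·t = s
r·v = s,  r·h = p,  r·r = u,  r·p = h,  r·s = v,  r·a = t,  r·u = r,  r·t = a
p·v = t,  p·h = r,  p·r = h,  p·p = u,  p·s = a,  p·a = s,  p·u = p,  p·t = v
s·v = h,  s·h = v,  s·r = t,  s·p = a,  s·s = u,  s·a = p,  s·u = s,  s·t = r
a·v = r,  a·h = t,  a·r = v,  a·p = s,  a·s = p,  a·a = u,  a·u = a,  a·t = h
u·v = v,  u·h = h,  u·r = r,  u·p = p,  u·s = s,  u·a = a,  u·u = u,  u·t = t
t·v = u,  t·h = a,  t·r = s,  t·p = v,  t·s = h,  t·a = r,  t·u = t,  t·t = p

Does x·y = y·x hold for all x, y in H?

v·s = r but s·v = h.
Since v and s do not commute, H is not abelian.

No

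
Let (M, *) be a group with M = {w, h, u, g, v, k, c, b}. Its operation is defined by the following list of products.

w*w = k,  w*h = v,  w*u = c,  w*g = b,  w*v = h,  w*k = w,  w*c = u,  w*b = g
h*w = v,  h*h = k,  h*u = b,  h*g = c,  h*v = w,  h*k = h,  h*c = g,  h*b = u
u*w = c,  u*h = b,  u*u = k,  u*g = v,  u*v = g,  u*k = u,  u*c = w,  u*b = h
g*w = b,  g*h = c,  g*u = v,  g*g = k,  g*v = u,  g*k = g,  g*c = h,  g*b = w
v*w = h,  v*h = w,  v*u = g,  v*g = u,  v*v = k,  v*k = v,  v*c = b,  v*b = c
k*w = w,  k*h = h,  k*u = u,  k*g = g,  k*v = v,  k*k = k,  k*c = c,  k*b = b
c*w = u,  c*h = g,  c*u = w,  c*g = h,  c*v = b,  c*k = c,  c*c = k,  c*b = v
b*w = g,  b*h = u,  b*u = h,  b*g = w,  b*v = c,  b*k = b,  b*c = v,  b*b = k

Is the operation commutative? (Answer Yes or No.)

Check whether the table is symmetric across its main diagonal.
Every entry (row x, col y) equals the entry (row y, col x), so M is abelian.

Yes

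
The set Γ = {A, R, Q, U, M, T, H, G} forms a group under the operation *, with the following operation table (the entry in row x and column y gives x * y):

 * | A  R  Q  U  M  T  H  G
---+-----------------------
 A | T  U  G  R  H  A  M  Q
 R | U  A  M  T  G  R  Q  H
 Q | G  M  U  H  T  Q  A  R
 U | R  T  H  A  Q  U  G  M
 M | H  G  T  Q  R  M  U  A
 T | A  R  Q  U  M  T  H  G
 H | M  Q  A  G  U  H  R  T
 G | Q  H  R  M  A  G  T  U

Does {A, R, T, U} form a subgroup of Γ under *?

Yes

{A, R, T, U} contains the identity T.
Checking products: every product of two elements of {A, R, T, U} (read from the table) lies in {A, R, T, U}, so the set is closed.
In a finite group, a nonempty closed subset is a subgroup. So {A, R, T, U} ≤ Γ.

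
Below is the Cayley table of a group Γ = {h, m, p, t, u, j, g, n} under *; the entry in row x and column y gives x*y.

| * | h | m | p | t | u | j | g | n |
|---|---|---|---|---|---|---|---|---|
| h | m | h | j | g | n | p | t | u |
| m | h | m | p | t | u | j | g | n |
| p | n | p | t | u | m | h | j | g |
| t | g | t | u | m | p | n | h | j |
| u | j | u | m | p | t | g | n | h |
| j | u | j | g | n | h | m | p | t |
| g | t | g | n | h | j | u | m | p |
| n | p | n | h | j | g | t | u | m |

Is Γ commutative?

p*g = j but g*p = n.
Since p and g do not commute, Γ is not abelian.

No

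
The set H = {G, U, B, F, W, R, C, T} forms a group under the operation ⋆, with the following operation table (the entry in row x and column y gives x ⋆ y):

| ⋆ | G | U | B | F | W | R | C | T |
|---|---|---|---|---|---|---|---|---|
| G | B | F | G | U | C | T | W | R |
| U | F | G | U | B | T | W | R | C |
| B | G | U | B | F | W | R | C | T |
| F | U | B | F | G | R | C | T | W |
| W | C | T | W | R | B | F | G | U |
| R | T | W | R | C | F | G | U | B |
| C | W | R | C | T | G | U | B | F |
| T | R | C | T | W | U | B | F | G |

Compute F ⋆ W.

R

Read row F, column W: F ⋆ W = R.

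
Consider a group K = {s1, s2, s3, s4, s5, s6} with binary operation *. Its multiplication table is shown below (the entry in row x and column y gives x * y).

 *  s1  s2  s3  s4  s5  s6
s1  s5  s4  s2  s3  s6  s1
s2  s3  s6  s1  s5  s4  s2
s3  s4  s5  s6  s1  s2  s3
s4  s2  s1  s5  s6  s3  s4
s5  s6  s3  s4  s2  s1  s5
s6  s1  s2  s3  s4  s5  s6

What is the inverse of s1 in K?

First locate the identity: row s6 matches the header, so s6 is the identity.
Scan row s1 for s6: s1 * s5 = s6. Hence s1^(-1) = s5.

s5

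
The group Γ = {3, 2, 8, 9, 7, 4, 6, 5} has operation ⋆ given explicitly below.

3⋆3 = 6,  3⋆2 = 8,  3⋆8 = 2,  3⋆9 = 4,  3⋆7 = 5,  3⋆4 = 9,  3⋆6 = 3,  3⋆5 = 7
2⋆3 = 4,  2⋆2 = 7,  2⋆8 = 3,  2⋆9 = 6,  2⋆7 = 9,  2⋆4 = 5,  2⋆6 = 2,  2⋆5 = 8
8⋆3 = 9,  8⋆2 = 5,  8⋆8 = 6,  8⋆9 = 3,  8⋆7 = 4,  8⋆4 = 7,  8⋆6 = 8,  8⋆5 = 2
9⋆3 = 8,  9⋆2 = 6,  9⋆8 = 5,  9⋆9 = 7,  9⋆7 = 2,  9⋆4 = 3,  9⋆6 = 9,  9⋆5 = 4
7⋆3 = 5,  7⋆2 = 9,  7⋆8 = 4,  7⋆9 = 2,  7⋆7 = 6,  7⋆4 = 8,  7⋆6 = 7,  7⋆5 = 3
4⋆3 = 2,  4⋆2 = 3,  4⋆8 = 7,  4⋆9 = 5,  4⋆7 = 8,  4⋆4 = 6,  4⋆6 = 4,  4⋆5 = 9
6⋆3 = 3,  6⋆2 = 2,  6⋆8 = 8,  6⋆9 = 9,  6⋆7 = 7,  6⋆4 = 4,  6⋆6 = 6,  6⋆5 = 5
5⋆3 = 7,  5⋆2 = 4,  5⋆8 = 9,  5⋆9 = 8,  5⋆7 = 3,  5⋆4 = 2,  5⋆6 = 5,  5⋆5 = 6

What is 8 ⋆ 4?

7

Read row 8, column 4: 8 ⋆ 4 = 7.
(Structurally, Γ here is isomorphic to the dihedral group D_4.)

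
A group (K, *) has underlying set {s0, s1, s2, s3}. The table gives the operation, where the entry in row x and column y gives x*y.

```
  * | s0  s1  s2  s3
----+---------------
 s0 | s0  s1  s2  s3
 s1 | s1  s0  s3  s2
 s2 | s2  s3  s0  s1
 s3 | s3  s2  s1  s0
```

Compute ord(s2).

2

The identity element is s0 (its row matches the header).
s2^1 = s2
s2^2 = s2*s2 = s0
The first power of s2 equal to the identity is s2^2, so ord(s2) = 2.
(Structurally, K here is isomorphic to the Klein four-group V_4.)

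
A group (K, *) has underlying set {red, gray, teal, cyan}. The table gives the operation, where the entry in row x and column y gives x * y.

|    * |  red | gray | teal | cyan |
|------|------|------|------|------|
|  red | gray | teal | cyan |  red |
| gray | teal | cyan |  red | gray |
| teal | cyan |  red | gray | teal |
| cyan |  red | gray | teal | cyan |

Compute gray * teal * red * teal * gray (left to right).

gray * teal = red
red * red = gray
gray * teal = red
red * gray = teal

teal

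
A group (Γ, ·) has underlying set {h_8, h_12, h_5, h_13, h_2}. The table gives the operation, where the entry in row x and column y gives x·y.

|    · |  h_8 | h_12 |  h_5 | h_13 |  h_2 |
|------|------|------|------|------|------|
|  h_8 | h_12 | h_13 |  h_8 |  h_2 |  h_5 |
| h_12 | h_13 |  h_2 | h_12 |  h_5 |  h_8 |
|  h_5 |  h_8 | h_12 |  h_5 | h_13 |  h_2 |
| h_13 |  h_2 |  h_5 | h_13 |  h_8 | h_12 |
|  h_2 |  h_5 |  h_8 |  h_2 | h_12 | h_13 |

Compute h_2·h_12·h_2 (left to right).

h_5

h_2·h_12 = h_8
h_8·h_2 = h_5
(Structurally, Γ here is isomorphic to the cyclic group Z_5.)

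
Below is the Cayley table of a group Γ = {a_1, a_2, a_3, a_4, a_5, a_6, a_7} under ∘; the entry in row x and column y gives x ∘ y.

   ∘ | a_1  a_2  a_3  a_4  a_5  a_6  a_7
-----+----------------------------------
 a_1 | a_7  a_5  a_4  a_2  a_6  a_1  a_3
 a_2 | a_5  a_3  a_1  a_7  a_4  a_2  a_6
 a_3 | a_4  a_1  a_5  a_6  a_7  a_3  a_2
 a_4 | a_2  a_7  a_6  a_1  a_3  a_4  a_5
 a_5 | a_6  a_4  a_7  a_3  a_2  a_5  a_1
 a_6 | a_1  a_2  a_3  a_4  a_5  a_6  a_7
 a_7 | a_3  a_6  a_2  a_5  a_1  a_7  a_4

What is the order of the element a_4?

7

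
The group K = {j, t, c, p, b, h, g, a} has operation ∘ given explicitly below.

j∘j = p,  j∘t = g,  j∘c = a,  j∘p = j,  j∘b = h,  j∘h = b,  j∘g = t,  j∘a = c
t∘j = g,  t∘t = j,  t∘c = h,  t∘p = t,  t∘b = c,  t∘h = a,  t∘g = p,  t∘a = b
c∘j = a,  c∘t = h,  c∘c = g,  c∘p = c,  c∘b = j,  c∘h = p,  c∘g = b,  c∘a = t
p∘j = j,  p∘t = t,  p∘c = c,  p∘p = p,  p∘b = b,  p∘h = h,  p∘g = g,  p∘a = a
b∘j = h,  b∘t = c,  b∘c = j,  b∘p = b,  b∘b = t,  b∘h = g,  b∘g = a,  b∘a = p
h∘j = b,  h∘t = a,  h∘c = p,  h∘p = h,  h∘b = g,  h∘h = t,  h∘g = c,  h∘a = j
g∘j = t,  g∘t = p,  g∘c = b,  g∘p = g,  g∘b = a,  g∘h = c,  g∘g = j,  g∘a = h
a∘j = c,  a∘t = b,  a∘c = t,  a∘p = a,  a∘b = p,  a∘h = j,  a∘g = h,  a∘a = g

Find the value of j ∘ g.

Read row j, column g: j ∘ g = t.

t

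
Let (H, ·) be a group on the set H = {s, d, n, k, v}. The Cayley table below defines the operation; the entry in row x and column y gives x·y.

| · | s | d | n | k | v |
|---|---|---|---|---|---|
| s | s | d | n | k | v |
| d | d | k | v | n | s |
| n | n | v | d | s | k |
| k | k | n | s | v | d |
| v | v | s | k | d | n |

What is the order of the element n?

The identity element is s (its row matches the header).
n^1 = n
n^2 = n·n = d
n^3 = d·n = v
n^4 = v·n = k
n^5 = k·n = s
The first power of n equal to the identity is n^5, so ord(n) = 5.
(Structurally, H here is isomorphic to the cyclic group Z_5.)

5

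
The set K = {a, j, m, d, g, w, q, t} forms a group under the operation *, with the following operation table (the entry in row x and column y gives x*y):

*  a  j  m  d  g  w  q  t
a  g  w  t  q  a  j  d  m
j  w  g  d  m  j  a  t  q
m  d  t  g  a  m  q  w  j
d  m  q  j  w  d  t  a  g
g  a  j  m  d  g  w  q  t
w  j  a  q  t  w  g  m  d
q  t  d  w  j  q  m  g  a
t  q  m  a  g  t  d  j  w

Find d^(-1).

First locate the identity: row g matches the header, so g is the identity.
Scan row d for g: d*t = g. Hence d^(-1) = t.

t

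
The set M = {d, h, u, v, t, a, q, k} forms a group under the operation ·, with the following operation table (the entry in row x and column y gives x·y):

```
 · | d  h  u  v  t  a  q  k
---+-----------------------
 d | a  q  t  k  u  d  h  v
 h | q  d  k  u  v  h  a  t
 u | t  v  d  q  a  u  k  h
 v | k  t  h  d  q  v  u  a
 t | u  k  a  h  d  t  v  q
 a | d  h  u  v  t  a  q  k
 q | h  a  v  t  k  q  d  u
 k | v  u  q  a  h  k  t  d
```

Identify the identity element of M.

The identity e satisfies e·x = x for all x, so its row in the table reproduces the column headers.
Row a reads: d, h, u, v, t, a, q, k — exactly the header order. So a is the identity.

a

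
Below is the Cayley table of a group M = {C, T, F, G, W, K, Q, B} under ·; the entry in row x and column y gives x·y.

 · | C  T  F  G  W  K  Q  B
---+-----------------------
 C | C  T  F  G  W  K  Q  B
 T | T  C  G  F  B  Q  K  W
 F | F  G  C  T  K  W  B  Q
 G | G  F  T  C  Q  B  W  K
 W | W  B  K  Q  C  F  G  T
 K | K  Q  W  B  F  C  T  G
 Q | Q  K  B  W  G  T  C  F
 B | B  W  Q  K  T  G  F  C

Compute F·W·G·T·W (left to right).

C

F·W = K
K·G = B
B·T = W
W·W = C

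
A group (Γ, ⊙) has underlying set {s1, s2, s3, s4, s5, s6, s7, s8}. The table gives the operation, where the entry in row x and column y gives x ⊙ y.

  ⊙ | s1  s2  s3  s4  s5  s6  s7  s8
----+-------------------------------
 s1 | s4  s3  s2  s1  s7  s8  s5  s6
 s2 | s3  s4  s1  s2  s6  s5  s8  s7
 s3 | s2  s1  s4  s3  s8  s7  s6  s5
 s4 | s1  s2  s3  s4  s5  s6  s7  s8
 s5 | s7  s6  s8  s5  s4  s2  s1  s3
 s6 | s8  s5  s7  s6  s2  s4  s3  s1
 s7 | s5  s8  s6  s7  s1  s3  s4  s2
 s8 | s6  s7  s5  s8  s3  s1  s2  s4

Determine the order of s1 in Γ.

The identity element is s4 (its row matches the header).
s1^1 = s1
s1^2 = s1 ⊙ s1 = s4
The first power of s1 equal to the identity is s1^2, so ord(s1) = 2.

2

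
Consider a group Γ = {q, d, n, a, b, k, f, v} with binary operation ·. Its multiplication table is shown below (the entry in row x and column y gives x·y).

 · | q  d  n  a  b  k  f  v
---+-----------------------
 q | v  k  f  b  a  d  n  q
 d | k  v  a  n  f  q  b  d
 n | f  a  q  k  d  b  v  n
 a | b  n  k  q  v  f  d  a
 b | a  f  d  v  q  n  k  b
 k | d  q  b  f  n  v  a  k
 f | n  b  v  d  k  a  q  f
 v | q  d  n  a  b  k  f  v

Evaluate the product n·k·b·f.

n·k = b
b·b = q
q·f = n

n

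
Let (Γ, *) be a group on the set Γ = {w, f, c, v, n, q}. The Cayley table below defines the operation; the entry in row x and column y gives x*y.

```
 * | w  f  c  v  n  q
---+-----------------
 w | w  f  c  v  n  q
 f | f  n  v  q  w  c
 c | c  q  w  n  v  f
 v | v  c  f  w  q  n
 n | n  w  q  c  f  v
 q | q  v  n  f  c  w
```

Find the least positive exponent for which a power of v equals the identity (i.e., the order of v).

2

The identity element is w (its row matches the header).
v^1 = v
v^2 = v*v = w
The first power of v equal to the identity is v^2, so ord(v) = 2.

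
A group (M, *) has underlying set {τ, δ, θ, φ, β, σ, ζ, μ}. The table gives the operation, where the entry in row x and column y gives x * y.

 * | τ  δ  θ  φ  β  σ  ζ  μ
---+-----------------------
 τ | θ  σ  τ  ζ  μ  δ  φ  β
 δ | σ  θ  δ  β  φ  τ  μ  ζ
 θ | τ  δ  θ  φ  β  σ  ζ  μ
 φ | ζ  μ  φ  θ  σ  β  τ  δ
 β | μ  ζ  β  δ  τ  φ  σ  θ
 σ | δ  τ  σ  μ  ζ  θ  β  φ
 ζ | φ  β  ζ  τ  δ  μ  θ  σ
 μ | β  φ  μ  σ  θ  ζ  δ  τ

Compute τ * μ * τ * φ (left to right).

σ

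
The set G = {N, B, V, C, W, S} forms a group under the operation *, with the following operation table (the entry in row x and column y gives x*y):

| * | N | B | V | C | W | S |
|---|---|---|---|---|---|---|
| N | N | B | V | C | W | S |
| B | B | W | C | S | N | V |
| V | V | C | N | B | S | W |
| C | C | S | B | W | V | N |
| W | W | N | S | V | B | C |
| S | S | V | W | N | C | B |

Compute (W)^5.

W^1 = W
W^2 = W*W = B
W^3 = B*W = N
W^4 = N*W = W
W^5 = W*W = B

B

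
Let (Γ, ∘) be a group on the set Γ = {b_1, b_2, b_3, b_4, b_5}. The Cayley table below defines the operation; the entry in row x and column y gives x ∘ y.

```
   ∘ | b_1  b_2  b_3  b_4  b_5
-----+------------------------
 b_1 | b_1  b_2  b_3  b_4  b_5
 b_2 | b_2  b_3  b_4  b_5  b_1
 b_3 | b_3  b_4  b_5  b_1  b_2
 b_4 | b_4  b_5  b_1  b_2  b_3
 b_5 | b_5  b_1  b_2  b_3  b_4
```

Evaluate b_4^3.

b_5

b_4^1 = b_4
b_4^2 = b_4 ∘ b_4 = b_2
b_4^3 = b_2 ∘ b_4 = b_5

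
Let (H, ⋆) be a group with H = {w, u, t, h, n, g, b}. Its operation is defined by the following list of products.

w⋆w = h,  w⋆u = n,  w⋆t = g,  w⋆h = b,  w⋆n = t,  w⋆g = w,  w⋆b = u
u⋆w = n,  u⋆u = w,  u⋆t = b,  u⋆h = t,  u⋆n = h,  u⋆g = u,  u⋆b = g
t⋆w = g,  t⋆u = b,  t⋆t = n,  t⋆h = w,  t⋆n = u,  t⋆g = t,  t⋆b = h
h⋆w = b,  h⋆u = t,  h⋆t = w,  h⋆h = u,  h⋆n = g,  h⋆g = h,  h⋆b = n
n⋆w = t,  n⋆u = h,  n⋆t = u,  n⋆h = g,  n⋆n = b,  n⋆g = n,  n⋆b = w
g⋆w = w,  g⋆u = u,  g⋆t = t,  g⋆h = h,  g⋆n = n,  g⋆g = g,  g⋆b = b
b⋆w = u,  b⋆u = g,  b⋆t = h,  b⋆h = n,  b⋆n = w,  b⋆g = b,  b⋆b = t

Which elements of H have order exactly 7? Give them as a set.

Identity is g. Compute the order of each non-identity element by repeated multiplication:
  w: w → h → b → u → n → t → g  (order 7)
  u: u → w → n → h → t → b → g  (order 7)
  t: t → n → u → b → h → w → g  (order 7)
  h: h → u → t → w → b → n → g  (order 7)
  n: n → b → w → t → u → h → g  (order 7)
  b: b → t → h → n → w → u → g  (order 7)
Elements of order 7: {b, h, n, t, u, w}.

{b, h, n, t, u, w}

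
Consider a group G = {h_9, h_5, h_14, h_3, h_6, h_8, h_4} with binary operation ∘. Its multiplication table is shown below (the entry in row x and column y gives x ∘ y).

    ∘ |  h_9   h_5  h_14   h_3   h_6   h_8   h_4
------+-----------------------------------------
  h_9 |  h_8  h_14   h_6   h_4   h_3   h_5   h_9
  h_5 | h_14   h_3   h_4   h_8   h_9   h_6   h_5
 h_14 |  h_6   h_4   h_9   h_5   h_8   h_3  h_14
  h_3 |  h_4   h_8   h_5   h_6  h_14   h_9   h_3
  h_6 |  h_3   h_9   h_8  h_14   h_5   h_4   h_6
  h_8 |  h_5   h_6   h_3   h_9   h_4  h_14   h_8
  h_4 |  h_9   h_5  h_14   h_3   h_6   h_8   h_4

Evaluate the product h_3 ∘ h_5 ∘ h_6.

h_3 ∘ h_5 = h_8
h_8 ∘ h_6 = h_4
(Structurally, G here is isomorphic to the cyclic group Z_7.)

h_4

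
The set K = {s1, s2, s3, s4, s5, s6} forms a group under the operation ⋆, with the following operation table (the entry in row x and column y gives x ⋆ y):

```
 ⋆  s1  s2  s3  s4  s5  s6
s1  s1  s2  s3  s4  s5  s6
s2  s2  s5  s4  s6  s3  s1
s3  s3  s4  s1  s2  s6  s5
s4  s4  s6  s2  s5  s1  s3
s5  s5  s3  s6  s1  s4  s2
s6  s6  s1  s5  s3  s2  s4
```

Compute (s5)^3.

s5^1 = s5
s5^2 = s5 ⋆ s5 = s4
s5^3 = s4 ⋆ s5 = s1

s1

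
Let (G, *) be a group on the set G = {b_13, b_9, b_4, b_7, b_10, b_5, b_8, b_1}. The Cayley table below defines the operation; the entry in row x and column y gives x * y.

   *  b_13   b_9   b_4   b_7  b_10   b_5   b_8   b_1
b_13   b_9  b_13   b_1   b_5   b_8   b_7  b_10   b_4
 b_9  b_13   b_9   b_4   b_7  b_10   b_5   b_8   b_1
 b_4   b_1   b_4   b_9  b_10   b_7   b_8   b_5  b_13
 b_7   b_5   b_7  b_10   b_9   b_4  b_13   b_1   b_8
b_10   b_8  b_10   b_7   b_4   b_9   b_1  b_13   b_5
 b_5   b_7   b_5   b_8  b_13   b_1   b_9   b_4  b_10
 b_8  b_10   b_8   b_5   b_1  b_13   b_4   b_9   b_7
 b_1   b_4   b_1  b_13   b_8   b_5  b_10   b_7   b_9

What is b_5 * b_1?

Read row b_5, column b_1: b_5 * b_1 = b_10.
(Structurally, G here is isomorphic to the elementary abelian group (Z_2)^3.)

b_10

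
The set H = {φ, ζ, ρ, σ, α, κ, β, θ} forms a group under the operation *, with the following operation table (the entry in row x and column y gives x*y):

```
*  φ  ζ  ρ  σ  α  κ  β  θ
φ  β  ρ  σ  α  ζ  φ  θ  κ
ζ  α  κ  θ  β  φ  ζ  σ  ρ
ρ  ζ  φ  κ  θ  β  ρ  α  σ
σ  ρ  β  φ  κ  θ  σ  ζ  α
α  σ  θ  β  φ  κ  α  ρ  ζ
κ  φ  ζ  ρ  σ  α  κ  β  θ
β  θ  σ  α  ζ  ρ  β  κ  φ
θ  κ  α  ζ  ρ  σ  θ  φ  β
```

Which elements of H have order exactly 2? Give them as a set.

Identity is κ. Compute the order of each non-identity element by repeated multiplication:
  φ: φ → β → θ → κ  (order 4)
  ζ: ζ → κ  (order 2)
  ρ: ρ → κ  (order 2)
  σ: σ → κ  (order 2)
  α: α → κ  (order 2)
  β: β → κ  (order 2)
  θ: θ → β → φ → κ  (order 4)
Elements of order 2: {α, β, ζ, ρ, σ}.
(Structurally, H here is isomorphic to the dihedral group D_4.)

{α, β, ζ, ρ, σ}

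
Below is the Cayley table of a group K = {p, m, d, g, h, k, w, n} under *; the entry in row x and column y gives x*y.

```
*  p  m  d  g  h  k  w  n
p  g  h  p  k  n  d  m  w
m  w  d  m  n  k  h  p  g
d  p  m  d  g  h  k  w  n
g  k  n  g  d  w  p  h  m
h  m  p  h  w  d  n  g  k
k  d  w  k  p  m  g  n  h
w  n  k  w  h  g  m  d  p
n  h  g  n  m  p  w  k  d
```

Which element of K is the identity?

The identity e satisfies e*x = x for all x, so its row in the table reproduces the column headers.
Row d reads: p, m, d, g, h, k, w, n — exactly the header order. So d is the identity.

d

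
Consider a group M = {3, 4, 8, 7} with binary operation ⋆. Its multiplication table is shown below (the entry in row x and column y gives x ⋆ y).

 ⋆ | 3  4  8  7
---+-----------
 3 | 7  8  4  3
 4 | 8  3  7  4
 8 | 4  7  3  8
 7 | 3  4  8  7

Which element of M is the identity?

The identity e satisfies e ⋆ x = x for all x, so its row in the table reproduces the column headers.
Row 7 reads: 3, 4, 8, 7 — exactly the header order. So 7 is the identity.

7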